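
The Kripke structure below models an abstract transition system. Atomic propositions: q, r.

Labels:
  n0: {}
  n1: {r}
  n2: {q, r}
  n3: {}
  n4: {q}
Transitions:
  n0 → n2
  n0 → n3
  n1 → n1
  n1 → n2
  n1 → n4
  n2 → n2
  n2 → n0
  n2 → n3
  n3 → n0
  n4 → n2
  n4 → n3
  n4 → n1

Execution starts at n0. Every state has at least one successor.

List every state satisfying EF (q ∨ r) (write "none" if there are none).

States satisfying q ∨ r: {n1, n2, n4}.
States satisfying EF (q ∨ r): {n0, n1, n2, n3, n4}.

{n0, n1, n2, n3, n4}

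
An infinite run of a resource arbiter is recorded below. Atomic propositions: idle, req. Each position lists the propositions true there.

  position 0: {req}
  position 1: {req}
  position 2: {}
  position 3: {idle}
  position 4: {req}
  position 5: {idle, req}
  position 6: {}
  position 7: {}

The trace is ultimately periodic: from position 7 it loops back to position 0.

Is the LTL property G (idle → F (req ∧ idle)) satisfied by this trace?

Satisfied

idle → F (req ∧ idle) holds at every position 0..7, and those are all positions ever visited, so G (idle → F (req ∧ idle)) holds.
Positions where idle holds: 3, 5.
Check F (req ∧ idle) at each: 3→ok, 5→ok.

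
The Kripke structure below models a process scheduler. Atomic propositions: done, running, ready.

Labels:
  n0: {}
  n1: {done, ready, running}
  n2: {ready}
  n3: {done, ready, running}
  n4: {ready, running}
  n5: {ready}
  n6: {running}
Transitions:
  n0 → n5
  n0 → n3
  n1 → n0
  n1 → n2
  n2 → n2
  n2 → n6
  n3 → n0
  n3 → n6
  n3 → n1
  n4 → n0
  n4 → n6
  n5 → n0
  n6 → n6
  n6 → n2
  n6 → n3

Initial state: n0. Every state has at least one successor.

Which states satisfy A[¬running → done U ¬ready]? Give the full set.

{n0, n4, n6}

States satisfying ¬running → done: {n1, n3, n4, n6}.
States satisfying ¬ready: {n0, n6}.
States satisfying A[¬running → done U ¬ready]: {n0, n4, n6}.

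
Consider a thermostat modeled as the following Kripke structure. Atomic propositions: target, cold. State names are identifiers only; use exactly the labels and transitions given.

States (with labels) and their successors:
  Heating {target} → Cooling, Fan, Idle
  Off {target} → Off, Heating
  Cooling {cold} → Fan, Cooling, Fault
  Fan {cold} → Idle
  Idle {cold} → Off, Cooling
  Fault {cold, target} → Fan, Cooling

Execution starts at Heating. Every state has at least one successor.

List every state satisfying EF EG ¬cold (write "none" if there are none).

States satisfying EG ¬cold: {Off}.
States satisfying EF EG ¬cold: {Heating, Off, Cooling, Fan, Idle, Fault}.

{Heating, Off, Cooling, Fan, Idle, Fault}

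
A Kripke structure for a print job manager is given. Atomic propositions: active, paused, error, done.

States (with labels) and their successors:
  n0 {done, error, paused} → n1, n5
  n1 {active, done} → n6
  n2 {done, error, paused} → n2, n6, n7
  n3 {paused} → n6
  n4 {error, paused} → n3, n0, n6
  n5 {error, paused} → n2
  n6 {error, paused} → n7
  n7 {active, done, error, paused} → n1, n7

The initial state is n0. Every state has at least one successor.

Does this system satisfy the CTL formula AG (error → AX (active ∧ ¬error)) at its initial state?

Violated

States satisfying error → AX (active ∧ ¬error): {n1, n3}.
States satisfying AG (error → AX (active ∧ ¬error)): ∅.
n0 is reachable from n0 and violates error → AX (active ∧ ¬error), so AG fails at n0.
n0 ∉ Sat(AG (error → AX (active ∧ ¬error))).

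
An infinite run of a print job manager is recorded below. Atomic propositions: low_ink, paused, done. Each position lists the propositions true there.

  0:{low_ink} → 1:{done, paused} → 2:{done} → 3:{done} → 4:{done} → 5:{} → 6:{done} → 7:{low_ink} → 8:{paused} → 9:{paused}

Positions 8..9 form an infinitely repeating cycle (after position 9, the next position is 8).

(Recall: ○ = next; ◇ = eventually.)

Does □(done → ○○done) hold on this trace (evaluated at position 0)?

done → ○○done must hold at every position from 0 onward. It fails at position 3, so □(done → ○○done) is false.
Positions where done holds: 1, 2, 3, 4, 6.
Check ○○done at each: 1→ok, 2→ok, 3→fails, 4→ok, 6→fails.

No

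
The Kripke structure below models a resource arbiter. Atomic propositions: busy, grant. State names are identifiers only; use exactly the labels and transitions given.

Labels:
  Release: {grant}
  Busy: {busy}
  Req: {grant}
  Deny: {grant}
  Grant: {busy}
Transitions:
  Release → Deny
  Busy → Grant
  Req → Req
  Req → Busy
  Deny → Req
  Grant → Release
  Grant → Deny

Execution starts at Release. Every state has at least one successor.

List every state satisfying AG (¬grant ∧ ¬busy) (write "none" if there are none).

none

States satisfying ¬grant ∧ ¬busy: ∅.
States satisfying AG (¬grant ∧ ¬busy): ∅.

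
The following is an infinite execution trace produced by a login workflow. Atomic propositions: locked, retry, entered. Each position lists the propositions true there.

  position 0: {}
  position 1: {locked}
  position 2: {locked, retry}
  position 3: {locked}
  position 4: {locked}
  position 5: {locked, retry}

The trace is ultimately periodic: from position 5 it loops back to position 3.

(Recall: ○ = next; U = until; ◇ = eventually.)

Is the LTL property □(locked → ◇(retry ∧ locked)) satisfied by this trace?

Yes

locked → ◇(retry ∧ locked) holds at every position 0..5, and those are all positions ever visited, so □(locked → ◇(retry ∧ locked)) holds.
Positions where locked holds: 1, 2, 3, 4, 5.
Check ◇(retry ∧ locked) at each: 1→ok, 2→ok, 3→ok, 4→ok, 5→ok.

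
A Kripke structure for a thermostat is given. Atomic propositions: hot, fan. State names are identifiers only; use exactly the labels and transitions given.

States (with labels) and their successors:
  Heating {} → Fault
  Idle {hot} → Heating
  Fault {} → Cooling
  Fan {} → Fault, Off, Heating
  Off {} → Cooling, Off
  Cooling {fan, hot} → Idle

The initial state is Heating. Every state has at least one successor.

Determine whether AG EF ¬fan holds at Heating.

Holds

States satisfying EF ¬fan: {Heating, Idle, Fault, Fan, Off, Cooling}.
States satisfying AG EF ¬fan: {Heating, Idle, Fault, Fan, Off, Cooling}.
Every state reachable from Heating satisfies EF ¬fan.
Heating ∈ Sat(AG EF ¬fan).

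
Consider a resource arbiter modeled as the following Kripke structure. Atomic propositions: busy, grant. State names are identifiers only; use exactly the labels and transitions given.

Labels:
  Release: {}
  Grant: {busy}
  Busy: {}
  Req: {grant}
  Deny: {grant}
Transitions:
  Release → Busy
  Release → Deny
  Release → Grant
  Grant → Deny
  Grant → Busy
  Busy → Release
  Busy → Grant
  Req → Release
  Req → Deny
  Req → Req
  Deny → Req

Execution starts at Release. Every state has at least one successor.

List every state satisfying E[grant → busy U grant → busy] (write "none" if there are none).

{Release, Grant, Busy}

States satisfying grant → busy: {Release, Grant, Busy}.
States satisfying E[grant → busy U grant → busy]: {Release, Grant, Busy}.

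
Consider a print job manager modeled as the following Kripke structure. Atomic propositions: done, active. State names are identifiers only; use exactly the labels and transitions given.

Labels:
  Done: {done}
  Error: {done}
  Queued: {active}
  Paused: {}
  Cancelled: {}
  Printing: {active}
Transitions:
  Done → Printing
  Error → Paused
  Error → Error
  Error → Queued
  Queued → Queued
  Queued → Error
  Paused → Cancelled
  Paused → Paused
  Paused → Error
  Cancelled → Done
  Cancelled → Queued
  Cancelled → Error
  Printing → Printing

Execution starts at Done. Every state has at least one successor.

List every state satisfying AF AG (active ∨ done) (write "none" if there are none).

States satisfying AG (active ∨ done): {Done, Printing}.
States satisfying AF AG (active ∨ done): {Done, Printing}.

{Done, Printing}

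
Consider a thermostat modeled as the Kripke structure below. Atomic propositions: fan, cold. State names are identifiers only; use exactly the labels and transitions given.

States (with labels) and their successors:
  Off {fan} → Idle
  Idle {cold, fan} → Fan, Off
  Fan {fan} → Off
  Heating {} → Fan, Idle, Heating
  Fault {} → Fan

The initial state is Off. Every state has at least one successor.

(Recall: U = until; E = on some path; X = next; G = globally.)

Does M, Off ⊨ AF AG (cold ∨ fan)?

Yes

States satisfying AG (cold ∨ fan): {Off, Idle, Fan}.
States satisfying AF AG (cold ∨ fan): {Off, Idle, Fan, Fault}.
Off ∈ Sat(AF AG (cold ∨ fan)).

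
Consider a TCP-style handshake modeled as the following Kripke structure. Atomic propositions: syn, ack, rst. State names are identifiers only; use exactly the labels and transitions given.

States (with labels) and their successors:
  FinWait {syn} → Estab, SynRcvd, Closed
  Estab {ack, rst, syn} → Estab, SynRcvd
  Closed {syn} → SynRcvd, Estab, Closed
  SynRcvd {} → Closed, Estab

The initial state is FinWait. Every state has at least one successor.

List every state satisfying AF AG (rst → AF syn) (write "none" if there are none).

{FinWait, Estab, Closed, SynRcvd}

States satisfying AG (rst → AF syn): {FinWait, Estab, Closed, SynRcvd}.
States satisfying AF AG (rst → AF syn): {FinWait, Estab, Closed, SynRcvd}.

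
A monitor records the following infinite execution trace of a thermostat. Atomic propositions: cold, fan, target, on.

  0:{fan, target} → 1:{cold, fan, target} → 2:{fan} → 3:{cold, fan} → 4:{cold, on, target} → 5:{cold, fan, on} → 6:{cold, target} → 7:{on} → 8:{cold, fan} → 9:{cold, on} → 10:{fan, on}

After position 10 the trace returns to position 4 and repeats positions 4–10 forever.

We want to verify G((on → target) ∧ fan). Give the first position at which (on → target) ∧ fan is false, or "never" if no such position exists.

4

Check (on → target) ∧ fan at each position in order: 0 ✓, 1 ✓, 2 ✓, 3 ✓.
At position 4 the labels are {cold, on, target}, so (on → target) ∧ fan is false there. This is the first violation.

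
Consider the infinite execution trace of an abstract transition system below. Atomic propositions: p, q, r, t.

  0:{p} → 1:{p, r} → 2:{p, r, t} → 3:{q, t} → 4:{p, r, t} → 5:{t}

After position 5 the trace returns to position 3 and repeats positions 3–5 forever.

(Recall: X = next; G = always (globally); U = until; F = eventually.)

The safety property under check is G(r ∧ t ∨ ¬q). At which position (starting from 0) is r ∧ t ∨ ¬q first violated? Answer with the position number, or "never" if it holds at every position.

3

Check r ∧ t ∨ ¬q at each position in order: 0 ✓, 1 ✓, 2 ✓.
At position 3 the labels are {q, t}, so r ∧ t ∨ ¬q is false there. This is the first violation.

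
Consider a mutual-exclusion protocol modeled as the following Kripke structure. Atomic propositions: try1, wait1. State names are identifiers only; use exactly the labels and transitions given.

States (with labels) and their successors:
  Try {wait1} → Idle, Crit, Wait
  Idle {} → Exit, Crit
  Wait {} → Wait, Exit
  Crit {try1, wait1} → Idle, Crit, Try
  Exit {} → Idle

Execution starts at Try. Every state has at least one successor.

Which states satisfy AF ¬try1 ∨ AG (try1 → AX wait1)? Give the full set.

States satisfying ¬try1: {Try, Idle, Wait, Exit}.
States satisfying AF ¬try1: {Try, Idle, Wait, Exit}.
States satisfying try1 → AX wait1: {Try, Idle, Wait, Exit}.
States satisfying AG (try1 → AX wait1): ∅.
States satisfying AF ¬try1 ∨ AG (try1 → AX wait1): {Try, Idle, Wait, Exit}.

{Try, Idle, Wait, Exit}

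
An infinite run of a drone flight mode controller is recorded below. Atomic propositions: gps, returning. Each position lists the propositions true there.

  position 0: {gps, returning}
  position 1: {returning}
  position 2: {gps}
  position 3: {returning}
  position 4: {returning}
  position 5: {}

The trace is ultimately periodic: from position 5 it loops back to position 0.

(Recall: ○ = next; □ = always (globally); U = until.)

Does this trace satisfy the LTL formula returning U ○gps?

Walking from position 0: ○gps first holds at position 1, and returning holds at every earlier position along the way, so returning U ○gps holds.

Satisfied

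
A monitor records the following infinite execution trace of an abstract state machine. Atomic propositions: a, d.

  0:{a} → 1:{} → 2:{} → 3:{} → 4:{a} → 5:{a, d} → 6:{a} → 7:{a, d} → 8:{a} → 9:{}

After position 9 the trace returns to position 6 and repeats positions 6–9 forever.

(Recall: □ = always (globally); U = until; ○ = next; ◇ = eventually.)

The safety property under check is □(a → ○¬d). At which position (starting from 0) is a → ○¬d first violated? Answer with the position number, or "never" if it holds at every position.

Check a → ○¬d at each position in order: 0 ✓, 1 ✓, 2 ✓, 3 ✓.
At position 4 the labels are {a} and the next position 5 has {a, d}, so a → ○¬d is false there. This is the first violation.

4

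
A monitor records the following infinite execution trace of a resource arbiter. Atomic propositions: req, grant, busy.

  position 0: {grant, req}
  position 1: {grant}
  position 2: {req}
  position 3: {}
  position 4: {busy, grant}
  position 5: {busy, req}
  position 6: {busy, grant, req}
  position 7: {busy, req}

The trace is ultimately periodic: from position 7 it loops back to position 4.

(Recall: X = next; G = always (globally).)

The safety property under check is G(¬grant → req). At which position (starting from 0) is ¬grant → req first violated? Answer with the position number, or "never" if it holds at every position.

3

Check ¬grant → req at each position in order: 0 ✓, 1 ✓, 2 ✓.
At position 3 the labels are {}, so ¬grant → req is false there. This is the first violation.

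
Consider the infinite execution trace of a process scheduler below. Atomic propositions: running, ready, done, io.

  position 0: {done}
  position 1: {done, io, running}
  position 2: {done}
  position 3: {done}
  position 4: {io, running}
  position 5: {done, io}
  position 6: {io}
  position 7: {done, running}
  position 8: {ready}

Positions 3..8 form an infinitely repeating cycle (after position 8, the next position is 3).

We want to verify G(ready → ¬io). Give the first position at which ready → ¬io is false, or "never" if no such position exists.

never

ready → ¬io holds at every position 0..8, and those are all the positions the trace ever visits, so the invariant G(ready → ¬io) is never violated.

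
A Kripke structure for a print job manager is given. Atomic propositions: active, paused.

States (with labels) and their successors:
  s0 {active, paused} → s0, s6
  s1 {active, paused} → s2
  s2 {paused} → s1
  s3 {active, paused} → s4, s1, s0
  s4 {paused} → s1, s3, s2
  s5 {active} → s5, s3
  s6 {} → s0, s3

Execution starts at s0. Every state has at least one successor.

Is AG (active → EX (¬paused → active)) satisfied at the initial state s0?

States satisfying active → EX (¬paused → active): {s0, s1, s2, s3, s4, s5, s6}.
States satisfying AG (active → EX (¬paused → active)): {s0, s1, s2, s3, s4, s5, s6}.
Every state reachable from s0 satisfies active → EX (¬paused → active).
s0 ∈ Sat(AG (active → EX (¬paused → active))).

Satisfied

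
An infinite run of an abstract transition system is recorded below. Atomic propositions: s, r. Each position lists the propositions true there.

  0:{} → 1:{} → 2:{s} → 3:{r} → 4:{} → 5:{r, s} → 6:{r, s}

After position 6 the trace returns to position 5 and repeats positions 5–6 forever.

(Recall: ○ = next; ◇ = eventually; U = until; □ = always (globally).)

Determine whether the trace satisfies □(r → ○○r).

Yes

r → ○○r holds at every position 0..6, and those are all positions ever visited, so □(r → ○○r) holds.
Positions where r holds: 3, 5, 6.
Check ○○r at each: 3→ok, 5→ok, 6→ok.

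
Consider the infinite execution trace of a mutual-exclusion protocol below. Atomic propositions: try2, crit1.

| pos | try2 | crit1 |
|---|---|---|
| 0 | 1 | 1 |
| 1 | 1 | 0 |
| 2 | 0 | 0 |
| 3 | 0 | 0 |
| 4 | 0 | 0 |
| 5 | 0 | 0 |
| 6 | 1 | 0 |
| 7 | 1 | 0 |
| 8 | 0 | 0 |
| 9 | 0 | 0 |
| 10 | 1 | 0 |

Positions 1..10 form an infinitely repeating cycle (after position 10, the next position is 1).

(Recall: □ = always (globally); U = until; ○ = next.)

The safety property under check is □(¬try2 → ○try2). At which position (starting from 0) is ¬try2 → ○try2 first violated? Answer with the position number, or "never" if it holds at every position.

2

Check ¬try2 → ○try2 at each position in order: 0 ✓, 1 ✓.
At position 2 the labels are {} and the next position 3 has {}, so ¬try2 → ○try2 is false there. This is the first violation.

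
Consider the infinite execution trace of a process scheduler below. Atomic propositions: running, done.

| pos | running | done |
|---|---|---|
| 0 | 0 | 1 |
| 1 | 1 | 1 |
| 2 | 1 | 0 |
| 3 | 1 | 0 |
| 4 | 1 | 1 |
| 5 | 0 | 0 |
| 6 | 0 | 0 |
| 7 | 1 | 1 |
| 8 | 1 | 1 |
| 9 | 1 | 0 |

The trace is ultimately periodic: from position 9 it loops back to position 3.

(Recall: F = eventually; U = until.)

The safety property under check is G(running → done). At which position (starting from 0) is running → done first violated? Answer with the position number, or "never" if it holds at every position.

2

Check running → done at each position in order: 0 ✓, 1 ✓.
At position 2 the labels are {running}, so running → done is false there. This is the first violation.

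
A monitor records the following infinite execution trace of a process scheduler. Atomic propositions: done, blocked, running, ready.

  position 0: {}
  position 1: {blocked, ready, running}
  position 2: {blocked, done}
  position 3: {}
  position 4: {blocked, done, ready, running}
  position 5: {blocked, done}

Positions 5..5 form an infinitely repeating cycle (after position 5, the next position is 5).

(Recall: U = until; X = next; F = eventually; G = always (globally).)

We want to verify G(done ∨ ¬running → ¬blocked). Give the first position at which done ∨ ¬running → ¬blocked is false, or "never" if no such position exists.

2

Check done ∨ ¬running → ¬blocked at each position in order: 0 ✓, 1 ✓.
At position 2 the labels are {blocked, done}, so done ∨ ¬running → ¬blocked is false there. This is the first violation.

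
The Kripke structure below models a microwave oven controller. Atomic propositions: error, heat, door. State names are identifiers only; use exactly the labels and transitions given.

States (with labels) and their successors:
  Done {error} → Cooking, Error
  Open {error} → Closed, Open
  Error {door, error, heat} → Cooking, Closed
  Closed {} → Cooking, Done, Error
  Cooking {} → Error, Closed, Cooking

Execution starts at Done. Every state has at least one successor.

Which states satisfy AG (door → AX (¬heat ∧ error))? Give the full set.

none

States satisfying door → AX (¬heat ∧ error): {Done, Open, Closed, Cooking}.
States satisfying AG (door → AX (¬heat ∧ error)): ∅.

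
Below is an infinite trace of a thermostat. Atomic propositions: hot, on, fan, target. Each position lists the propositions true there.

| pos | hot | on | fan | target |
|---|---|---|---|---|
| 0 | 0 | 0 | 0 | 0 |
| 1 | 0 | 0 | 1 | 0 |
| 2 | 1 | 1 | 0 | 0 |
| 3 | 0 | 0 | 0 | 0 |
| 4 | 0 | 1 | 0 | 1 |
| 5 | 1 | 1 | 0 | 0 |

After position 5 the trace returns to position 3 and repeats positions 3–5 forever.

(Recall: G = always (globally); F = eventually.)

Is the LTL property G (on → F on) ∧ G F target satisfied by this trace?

on → F on holds at every position 0..5, and those are all positions ever visited, so G (on → F on) holds.
Positions where on holds: 2, 4, 5.
Check F on at each: 2→ok, 4→ok, 5→ok.
F target holds at every position 0..5, and those are all positions ever visited, so G F target holds.
At position 0: G (on → F on) is true; G F target is true; so G (on → F on) ∧ G F target is true.

Yes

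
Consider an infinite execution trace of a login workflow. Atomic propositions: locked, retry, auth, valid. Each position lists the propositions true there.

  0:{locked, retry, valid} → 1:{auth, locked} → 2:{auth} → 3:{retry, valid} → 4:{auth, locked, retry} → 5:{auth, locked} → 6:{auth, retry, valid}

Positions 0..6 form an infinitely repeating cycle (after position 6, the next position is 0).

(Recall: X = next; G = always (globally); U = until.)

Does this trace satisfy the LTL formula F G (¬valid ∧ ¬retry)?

Violated

G (¬valid ∧ ¬retry) is false at every position 0..6, so it never becomes true and F G (¬valid ∧ ¬retry) fails.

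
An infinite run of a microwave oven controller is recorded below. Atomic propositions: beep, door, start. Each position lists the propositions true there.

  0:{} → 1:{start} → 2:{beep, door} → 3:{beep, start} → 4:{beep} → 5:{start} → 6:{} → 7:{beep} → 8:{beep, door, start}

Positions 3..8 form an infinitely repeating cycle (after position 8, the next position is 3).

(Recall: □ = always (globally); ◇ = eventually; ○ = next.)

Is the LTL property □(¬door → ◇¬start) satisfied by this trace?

¬door → ◇¬start holds at every position 0..8, and those are all positions ever visited, so □(¬door → ◇¬start) holds.
Positions where ¬door holds: 0, 1, 3, 4, 5, 6, 7.
Check ◇¬start at each: 0→ok, 1→ok, 3→ok, 4→ok, 5→ok, 6→ok, 7→ok.

Yes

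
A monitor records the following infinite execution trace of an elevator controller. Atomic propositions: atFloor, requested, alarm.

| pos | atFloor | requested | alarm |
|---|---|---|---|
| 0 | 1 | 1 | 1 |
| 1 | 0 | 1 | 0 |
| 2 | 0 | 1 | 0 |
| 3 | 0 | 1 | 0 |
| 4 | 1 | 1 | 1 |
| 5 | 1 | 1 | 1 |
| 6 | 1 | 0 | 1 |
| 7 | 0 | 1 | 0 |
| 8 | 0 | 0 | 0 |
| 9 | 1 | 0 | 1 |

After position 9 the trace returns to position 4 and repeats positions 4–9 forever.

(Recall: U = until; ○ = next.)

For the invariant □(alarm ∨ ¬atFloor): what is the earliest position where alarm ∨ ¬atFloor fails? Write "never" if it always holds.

never

alarm ∨ ¬atFloor holds at every position 0..9, and those are all the positions the trace ever visits, so the invariant □(alarm ∨ ¬atFloor) is never violated.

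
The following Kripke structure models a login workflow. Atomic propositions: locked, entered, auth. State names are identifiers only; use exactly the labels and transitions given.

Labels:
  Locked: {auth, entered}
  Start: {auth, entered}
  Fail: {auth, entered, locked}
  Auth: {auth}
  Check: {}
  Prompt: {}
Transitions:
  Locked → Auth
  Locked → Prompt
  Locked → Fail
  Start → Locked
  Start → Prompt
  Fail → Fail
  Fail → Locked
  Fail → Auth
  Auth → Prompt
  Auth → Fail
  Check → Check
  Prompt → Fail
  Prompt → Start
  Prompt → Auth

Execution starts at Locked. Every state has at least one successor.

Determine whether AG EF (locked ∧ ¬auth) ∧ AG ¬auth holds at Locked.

Violated

States satisfying EF (locked ∧ ¬auth): ∅.
States satisfying AG EF (locked ∧ ¬auth): ∅.
States satisfying ¬auth: {Check, Prompt}.
States satisfying AG ¬auth: {Check}.
States satisfying AG EF (locked ∧ ¬auth) ∧ AG ¬auth: ∅.
Locked ∉ Sat(AG EF (locked ∧ ¬auth) ∧ AG ¬auth).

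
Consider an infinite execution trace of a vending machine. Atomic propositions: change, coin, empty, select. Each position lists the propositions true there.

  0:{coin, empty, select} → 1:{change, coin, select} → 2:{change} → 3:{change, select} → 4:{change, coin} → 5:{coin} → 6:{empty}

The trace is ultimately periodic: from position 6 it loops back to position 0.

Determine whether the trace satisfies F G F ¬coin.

G F ¬coin holds at position 0, which is reachable from 0, so F G F ¬coin holds.

Holds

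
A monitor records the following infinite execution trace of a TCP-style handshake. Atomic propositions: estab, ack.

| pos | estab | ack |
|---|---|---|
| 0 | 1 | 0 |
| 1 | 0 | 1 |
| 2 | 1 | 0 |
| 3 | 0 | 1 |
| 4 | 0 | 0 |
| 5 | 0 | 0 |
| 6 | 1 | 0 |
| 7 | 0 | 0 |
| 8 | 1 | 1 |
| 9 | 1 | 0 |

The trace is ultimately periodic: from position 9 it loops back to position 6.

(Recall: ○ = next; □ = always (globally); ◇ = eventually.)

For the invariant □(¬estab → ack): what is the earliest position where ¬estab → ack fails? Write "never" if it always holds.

4

Check ¬estab → ack at each position in order: 0 ✓, 1 ✓, 2 ✓, 3 ✓.
At position 4 the labels are {}, so ¬estab → ack is false there. This is the first violation.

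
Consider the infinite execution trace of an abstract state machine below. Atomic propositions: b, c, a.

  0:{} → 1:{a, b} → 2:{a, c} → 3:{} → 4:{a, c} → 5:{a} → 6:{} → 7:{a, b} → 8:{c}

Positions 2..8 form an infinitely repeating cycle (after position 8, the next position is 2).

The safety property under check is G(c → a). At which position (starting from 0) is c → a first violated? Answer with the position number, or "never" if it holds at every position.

Check c → a at each position in order: 0 ✓, 1 ✓, 2 ✓, 3 ✓, 4 ✓, 5 ✓, 6 ✓, 7 ✓.
At position 8 the labels are {c}, so c → a is false there. This is the first violation.

8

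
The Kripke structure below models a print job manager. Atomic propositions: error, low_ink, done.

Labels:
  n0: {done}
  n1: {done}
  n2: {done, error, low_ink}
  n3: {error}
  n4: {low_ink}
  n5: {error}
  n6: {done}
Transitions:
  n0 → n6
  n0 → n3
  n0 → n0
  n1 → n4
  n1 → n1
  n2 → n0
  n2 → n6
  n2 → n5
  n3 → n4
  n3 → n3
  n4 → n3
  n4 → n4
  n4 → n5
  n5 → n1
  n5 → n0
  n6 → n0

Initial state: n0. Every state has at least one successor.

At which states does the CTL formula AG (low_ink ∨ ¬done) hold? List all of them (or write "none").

States satisfying low_ink ∨ ¬done: {n2, n3, n4, n5}.
States satisfying AG (low_ink ∨ ¬done): ∅.

none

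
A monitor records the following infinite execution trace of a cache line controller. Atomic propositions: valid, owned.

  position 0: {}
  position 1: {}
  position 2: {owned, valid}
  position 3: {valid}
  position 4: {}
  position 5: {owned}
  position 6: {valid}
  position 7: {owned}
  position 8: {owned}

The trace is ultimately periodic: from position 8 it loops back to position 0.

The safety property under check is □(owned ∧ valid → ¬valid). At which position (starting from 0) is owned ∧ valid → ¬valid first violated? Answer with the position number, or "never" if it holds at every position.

Check owned ∧ valid → ¬valid at each position in order: 0 ✓, 1 ✓.
At position 2 the labels are {owned, valid}, so owned ∧ valid → ¬valid is false there. This is the first violation.

2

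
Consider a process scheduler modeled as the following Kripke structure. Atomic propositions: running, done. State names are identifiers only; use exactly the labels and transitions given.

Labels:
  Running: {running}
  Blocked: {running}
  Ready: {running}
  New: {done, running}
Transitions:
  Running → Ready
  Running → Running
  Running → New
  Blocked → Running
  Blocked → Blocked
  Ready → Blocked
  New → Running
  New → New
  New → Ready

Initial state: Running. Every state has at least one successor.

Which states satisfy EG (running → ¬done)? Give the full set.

{Running, Blocked, Ready}

States satisfying running → ¬done: {Running, Blocked, Ready}.
States satisfying EG (running → ¬done): {Running, Blocked, Ready}.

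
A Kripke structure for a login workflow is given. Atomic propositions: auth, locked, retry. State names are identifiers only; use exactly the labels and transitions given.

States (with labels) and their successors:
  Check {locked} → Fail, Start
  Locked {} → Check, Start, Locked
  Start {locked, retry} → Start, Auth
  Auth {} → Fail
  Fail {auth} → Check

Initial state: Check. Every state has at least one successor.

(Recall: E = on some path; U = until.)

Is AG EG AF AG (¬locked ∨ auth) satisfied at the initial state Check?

No

States satisfying EG AF AG (¬locked ∨ auth): ∅.
States satisfying AG EG AF AG (¬locked ∨ auth): ∅.
Auth is reachable from Check and violates EG AF AG (¬locked ∨ auth), so AG fails at Check.
Check ∉ Sat(AG EG AF AG (¬locked ∨ auth)).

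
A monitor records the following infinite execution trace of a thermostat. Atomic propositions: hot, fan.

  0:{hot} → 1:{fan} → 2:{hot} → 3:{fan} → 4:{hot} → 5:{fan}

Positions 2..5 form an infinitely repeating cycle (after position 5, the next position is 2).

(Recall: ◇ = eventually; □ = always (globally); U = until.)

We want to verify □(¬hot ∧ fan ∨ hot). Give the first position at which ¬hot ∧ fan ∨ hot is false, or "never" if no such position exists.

¬hot ∧ fan ∨ hot holds at every position 0..5, and those are all the positions the trace ever visits, so the invariant □(¬hot ∧ fan ∨ hot) is never violated.

never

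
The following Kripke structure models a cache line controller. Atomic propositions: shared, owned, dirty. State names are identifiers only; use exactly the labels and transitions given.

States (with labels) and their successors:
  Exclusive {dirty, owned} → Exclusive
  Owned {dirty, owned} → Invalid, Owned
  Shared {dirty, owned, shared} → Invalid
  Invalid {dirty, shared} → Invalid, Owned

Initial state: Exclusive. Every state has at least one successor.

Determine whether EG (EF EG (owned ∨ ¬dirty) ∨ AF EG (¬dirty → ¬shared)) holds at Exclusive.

States satisfying EF EG (owned ∨ ¬dirty) ∨ AF EG (¬dirty → ¬shared): {Exclusive, Owned, Shared, Invalid}.
States satisfying EG (EF EG (owned ∨ ¬dirty) ∨ AF EG (¬dirty → ¬shared)): {Exclusive, Owned, Shared, Invalid}.
Exclusive ∈ Sat(EG (EF EG (owned ∨ ¬dirty) ∨ AF EG (¬dirty → ¬shared))).

Satisfied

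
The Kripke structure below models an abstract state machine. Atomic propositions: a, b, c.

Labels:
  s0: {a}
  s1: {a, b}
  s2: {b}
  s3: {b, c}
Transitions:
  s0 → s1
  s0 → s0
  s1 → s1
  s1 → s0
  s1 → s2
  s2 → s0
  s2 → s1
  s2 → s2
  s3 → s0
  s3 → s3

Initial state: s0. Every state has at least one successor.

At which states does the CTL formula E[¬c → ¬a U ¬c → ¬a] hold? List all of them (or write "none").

{s2, s3}

States satisfying ¬c → ¬a: {s2, s3}.
States satisfying E[¬c → ¬a U ¬c → ¬a]: {s2, s3}.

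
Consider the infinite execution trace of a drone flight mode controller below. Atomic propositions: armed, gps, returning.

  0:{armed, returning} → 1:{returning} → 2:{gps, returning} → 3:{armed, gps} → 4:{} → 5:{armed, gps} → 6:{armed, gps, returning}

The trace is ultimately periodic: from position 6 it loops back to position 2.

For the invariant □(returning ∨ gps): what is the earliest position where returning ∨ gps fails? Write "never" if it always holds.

Check returning ∨ gps at each position in order: 0 ✓, 1 ✓, 2 ✓, 3 ✓.
At position 4 the labels are {}, so returning ∨ gps is false there. This is the first violation.

4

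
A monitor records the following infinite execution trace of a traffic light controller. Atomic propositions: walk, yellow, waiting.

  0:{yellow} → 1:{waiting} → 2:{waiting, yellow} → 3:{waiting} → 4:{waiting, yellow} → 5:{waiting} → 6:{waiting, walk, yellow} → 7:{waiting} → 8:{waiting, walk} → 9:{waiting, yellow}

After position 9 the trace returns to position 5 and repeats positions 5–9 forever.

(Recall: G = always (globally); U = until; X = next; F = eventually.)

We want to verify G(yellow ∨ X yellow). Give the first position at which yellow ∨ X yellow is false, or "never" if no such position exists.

Check yellow ∨ X yellow at each position in order: 0 ✓, 1 ✓, 2 ✓, 3 ✓, 4 ✓, 5 ✓, 6 ✓.
At position 7 the labels are {waiting} and the next position 8 has {waiting, walk}, so yellow ∨ X yellow is false there. This is the first violation.

7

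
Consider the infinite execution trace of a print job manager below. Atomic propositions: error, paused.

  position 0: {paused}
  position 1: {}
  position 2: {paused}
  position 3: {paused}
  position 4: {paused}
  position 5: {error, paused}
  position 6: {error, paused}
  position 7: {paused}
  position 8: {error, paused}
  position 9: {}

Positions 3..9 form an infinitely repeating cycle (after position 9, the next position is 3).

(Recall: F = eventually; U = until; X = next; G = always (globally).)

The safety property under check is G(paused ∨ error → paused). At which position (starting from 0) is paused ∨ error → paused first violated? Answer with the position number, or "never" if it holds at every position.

paused ∨ error → paused holds at every position 0..9, and those are all the positions the trace ever visits, so the invariant G(paused ∨ error → paused) is never violated.

never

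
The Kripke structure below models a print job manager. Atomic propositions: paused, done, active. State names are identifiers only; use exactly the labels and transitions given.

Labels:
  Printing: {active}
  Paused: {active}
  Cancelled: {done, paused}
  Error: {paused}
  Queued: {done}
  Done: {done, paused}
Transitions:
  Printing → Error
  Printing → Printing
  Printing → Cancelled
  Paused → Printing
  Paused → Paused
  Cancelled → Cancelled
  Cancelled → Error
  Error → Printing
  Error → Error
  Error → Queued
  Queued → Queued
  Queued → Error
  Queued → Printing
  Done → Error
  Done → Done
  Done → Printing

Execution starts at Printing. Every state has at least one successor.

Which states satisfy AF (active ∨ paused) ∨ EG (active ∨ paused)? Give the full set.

{Printing, Paused, Cancelled, Error, Done}

States satisfying active ∨ paused: {Printing, Paused, Cancelled, Error, Done}.
States satisfying AF (active ∨ paused): {Printing, Paused, Cancelled, Error, Done}.
States satisfying EG (active ∨ paused): {Printing, Paused, Cancelled, Error, Done}.
States satisfying AF (active ∨ paused) ∨ EG (active ∨ paused): {Printing, Paused, Cancelled, Error, Done}.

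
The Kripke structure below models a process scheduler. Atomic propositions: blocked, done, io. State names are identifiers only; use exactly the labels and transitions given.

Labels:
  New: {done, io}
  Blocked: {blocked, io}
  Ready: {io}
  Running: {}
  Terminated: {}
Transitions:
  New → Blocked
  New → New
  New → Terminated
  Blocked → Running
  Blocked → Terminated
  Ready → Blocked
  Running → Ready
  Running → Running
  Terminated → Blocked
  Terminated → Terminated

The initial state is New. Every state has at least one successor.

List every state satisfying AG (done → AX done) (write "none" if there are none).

{Blocked, Ready, Running, Terminated}

States satisfying done → AX done: {Blocked, Ready, Running, Terminated}.
States satisfying AG (done → AX done): {Blocked, Ready, Running, Terminated}.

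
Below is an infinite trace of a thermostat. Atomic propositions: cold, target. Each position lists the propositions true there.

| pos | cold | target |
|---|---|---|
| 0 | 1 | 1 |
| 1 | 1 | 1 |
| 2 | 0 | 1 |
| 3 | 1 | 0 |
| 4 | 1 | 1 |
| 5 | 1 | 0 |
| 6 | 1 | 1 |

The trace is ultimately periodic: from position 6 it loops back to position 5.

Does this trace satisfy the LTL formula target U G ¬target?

Walking from position 0: at position 3, G ¬target has not yet held and target fails, so target U G ¬target is false.

No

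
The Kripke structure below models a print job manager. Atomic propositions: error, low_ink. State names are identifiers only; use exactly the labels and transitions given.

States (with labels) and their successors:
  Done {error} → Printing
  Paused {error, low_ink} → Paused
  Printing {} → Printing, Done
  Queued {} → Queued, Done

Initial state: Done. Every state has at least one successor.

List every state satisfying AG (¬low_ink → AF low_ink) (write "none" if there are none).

{Paused}

States satisfying ¬low_ink → AF low_ink: {Paused}.
States satisfying AG (¬low_ink → AF low_ink): {Paused}.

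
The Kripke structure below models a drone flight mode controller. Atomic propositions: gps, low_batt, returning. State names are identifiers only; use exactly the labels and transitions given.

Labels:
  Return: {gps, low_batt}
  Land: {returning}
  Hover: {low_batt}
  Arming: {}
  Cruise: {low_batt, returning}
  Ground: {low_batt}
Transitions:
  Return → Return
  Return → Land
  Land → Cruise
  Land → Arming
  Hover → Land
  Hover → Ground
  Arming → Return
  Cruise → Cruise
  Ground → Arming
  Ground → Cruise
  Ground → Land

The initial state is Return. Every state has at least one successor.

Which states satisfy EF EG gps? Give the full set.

{Return, Land, Hover, Arming, Ground}

States satisfying EG gps: {Return}.
States satisfying EF EG gps: {Return, Land, Hover, Arming, Ground}.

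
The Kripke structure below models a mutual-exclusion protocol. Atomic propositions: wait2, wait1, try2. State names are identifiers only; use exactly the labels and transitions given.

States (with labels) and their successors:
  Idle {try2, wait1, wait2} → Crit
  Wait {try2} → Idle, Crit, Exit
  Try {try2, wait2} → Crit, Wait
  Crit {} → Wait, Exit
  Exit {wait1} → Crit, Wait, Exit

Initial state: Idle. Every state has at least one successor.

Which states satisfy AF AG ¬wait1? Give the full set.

none

States satisfying AG ¬wait1: ∅.
States satisfying AF AG ¬wait1: ∅.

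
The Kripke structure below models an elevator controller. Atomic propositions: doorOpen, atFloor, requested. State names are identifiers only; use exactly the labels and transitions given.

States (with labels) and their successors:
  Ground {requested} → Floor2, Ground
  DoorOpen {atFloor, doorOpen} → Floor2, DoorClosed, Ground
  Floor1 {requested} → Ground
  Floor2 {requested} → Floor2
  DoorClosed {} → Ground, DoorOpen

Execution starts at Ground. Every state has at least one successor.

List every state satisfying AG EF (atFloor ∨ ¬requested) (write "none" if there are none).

none

States satisfying EF (atFloor ∨ ¬requested): {DoorOpen, DoorClosed}.
States satisfying AG EF (atFloor ∨ ¬requested): ∅.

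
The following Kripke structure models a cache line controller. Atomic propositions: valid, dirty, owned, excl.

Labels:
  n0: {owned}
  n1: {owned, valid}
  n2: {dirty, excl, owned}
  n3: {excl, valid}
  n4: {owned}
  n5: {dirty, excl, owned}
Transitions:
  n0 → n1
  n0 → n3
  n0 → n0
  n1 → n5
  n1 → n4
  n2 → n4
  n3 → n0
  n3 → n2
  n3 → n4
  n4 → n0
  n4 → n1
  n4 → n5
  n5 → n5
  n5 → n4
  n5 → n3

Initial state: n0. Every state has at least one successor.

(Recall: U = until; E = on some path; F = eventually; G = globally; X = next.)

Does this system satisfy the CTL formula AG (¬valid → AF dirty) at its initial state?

Does not hold

States satisfying ¬valid → AF dirty: {n1, n2, n3, n5}.
States satisfying AG (¬valid → AF dirty): ∅.
n0 is reachable from n0 and violates ¬valid → AF dirty, so AG fails at n0.
n0 ∉ Sat(AG (¬valid → AF dirty)).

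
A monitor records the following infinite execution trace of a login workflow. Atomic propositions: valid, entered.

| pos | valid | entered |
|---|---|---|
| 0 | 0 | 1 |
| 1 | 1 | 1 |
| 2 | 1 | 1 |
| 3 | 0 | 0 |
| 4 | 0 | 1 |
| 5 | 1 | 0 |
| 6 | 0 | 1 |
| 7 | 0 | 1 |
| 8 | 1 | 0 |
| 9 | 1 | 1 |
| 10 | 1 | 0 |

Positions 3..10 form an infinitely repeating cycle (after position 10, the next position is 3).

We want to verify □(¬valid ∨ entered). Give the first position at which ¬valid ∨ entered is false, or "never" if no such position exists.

5

Check ¬valid ∨ entered at each position in order: 0 ✓, 1 ✓, 2 ✓, 3 ✓, 4 ✓.
At position 5 the labels are {valid}, so ¬valid ∨ entered is false there. This is the first violation.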